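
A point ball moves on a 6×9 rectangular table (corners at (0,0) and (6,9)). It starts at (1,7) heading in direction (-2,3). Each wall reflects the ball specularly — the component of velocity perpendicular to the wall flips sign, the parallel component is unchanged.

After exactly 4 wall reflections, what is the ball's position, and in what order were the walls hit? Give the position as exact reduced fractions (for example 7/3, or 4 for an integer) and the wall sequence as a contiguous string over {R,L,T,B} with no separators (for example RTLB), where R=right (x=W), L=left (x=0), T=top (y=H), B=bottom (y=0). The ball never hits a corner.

1. t=1/2 → L at (0,17/2); v=(2,3)
2. t=1/6 → T at (1/3,9); v=(2,-3)
3. t=17/6 → R at (6,1/2); v=(-2,-3)
4. t=1/6 → B at (17/3,0); v=(-2,3)

Final position: (17/3,0)
Wall sequence: LTRB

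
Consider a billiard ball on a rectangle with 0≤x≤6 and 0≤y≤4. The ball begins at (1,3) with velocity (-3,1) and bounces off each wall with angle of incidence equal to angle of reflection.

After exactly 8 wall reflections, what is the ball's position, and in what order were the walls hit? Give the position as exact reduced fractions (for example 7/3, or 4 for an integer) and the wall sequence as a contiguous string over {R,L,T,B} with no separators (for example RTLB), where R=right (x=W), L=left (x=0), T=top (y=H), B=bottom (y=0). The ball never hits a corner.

1. t=1/3 → L at (0,10/3); v=(3,1)
2. t=2/3 → T at (2,4); v=(3,-1)
3. t=4/3 → R at (6,8/3); v=(-3,-1)
4. t=2 → L at (0,2/3); v=(3,-1)
5. t=2/3 → B at (2,0); v=(3,1)
6. t=4/3 → R at (6,4/3); v=(-3,1)
7. t=2 → L at (0,10/3); v=(3,1)
8. t=2/3 → T at (2,4); v=(3,-1)

Final position: (2,4)
Wall sequence: LTRLBRLT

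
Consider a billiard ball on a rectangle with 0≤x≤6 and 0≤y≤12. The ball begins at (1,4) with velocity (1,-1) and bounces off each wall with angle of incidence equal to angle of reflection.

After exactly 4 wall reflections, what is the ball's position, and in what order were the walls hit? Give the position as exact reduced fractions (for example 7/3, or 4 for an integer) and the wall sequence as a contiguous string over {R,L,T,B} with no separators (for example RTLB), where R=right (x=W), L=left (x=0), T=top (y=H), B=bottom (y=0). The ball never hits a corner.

Final position: (5,12)
Wall sequence: BRLT

1. t=4 → B at (5,0); v=(1,1)
2. t=1 → R at (6,1); v=(-1,1)
3. t=6 → L at (0,7); v=(1,1)
4. t=5 → T at (5,12); v=(1,-1)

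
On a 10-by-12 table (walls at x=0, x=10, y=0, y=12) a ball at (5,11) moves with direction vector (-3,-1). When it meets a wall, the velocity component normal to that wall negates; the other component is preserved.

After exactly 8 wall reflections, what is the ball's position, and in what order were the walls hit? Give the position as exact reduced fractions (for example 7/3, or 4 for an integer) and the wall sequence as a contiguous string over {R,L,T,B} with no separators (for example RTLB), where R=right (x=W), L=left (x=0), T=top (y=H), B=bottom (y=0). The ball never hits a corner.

Final position: (0,32/3)
Wall sequence: LRLBRLRL

1. t=5/3 → L at (0,28/3); v=(3,-1)
2. t=10/3 → R at (10,6); v=(-3,-1)
3. t=10/3 → L at (0,8/3); v=(3,-1)
4. t=8/3 → B at (8,0); v=(3,1)
5. t=2/3 → R at (10,2/3); v=(-3,1)
6. t=10/3 → L at (0,4); v=(3,1)
7. t=10/3 → R at (10,22/3); v=(-3,1)
8. t=10/3 → L at (0,32/3); v=(3,1)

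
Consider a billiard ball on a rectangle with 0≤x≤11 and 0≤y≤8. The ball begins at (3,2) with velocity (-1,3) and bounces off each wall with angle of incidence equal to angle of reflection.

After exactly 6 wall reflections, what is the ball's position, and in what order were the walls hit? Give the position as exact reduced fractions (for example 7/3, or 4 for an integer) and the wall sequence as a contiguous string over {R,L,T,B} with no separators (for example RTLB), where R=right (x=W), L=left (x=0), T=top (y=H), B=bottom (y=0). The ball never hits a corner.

Final position: (29/3,8)
Wall sequence: TLBTBT

1. t=2 → T at (1,8); v=(-1,-3)
2. t=1 → L at (0,5); v=(1,-3)
3. t=5/3 → B at (5/3,0); v=(1,3)
4. t=8/3 → T at (13/3,8); v=(1,-3)
5. t=8/3 → B at (7,0); v=(1,3)
6. t=8/3 → T at (29/3,8); v=(1,-3)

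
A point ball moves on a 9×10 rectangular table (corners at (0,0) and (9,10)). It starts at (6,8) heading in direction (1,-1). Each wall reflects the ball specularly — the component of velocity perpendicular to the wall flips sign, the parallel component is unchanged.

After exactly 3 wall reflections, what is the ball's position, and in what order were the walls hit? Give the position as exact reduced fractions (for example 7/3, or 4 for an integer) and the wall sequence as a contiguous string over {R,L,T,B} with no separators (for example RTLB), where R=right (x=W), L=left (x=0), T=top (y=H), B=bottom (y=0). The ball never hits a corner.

1. t=3 → R at (9,5); v=(-1,-1)
2. t=5 → B at (4,0); v=(-1,1)
3. t=4 → L at (0,4); v=(1,1)

Final position: (0,4)
Wall sequence: RBL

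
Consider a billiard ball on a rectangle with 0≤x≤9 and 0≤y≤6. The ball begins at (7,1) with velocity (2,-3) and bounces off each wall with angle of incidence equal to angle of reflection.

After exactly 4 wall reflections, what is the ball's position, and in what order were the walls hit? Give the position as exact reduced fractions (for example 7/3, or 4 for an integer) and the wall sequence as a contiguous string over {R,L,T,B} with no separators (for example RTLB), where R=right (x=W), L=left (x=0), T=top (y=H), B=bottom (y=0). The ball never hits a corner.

1. t=1/3 → B at (23/3,0); v=(2,3)
2. t=2/3 → R at (9,2); v=(-2,3)
3. t=4/3 → T at (19/3,6); v=(-2,-3)
4. t=2 → B at (7/3,0); v=(-2,3)

Final position: (7/3,0)
Wall sequence: BRTB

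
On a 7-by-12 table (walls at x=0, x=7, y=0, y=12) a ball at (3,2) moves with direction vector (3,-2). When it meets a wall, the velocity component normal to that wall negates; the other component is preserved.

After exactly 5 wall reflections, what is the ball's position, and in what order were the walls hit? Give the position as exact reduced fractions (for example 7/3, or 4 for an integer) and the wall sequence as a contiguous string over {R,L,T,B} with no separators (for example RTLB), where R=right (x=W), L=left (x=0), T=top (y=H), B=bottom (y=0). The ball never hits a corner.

Final position: (4,12)
Wall sequence: BRLRT

1. t=1 → B at (6,0); v=(3,2)
2. t=1/3 → R at (7,2/3); v=(-3,2)
3. t=7/3 → L at (0,16/3); v=(3,2)
4. t=7/3 → R at (7,10); v=(-3,2)
5. t=1 → T at (4,12); v=(-3,-2)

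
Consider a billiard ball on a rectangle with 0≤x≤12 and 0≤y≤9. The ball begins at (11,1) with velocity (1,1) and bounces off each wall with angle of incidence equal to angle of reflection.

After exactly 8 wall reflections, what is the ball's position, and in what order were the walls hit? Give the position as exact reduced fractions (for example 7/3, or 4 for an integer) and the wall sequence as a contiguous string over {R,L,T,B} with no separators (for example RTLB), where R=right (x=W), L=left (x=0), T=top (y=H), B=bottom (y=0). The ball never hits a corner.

1. t=1 → R at (12,2); v=(-1,1)
2. t=7 → T at (5,9); v=(-1,-1)
3. t=5 → L at (0,4); v=(1,-1)
4. t=4 → B at (4,0); v=(1,1)
5. t=8 → R at (12,8); v=(-1,1)
6. t=1 → T at (11,9); v=(-1,-1)
7. t=9 → B at (2,0); v=(-1,1)
8. t=2 → L at (0,2); v=(1,1)

Final position: (0,2)
Wall sequence: RTLBRTBL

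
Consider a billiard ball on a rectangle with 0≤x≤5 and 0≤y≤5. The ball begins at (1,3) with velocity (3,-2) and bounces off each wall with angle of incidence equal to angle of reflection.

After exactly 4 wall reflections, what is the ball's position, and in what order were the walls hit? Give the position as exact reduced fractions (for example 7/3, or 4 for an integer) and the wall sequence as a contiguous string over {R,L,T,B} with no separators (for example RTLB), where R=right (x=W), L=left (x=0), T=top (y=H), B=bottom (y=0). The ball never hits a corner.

1. t=4/3 → R at (5,1/3); v=(-3,-2)
2. t=1/6 → B at (9/2,0); v=(-3,2)
3. t=3/2 → L at (0,3); v=(3,2)
4. t=1 → T at (3,5); v=(3,-2)

Final position: (3,5)
Wall sequence: RBLT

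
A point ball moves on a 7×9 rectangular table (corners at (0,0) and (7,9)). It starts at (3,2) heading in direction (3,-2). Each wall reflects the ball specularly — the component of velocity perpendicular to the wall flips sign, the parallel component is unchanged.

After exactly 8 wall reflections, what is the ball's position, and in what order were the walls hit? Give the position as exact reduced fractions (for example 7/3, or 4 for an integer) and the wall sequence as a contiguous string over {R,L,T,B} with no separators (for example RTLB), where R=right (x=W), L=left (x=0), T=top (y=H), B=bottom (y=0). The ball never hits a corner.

1. t=1 → B at (6,0); v=(3,2)
2. t=1/3 → R at (7,2/3); v=(-3,2)
3. t=7/3 → L at (0,16/3); v=(3,2)
4. t=11/6 → T at (11/2,9); v=(3,-2)
5. t=1/2 → R at (7,8); v=(-3,-2)
6. t=7/3 → L at (0,10/3); v=(3,-2)
7. t=5/3 → B at (5,0); v=(3,2)
8. t=2/3 → R at (7,4/3); v=(-3,2)

Final position: (7,4/3)
Wall sequence: BRLTRLBR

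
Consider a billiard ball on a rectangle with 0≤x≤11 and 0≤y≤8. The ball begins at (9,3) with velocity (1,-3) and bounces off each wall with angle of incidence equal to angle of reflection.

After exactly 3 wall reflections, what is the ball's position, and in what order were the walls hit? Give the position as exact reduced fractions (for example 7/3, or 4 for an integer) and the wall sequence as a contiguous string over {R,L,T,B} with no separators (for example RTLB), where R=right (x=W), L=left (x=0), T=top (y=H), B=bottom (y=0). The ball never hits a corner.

Final position: (28/3,8)
Wall sequence: BRT

1. t=1 → B at (10,0); v=(1,3)
2. t=1 → R at (11,3); v=(-1,3)
3. t=5/3 → T at (28/3,8); v=(-1,-3)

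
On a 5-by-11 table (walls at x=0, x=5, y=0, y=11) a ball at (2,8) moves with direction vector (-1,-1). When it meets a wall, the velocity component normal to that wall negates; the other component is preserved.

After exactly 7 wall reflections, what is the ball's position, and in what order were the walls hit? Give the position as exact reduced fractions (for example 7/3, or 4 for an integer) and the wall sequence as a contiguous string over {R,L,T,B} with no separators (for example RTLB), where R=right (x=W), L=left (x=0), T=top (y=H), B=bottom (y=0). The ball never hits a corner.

1. t=2 → L at (0,6); v=(1,-1)
2. t=5 → R at (5,1); v=(-1,-1)
3. t=1 → B at (4,0); v=(-1,1)
4. t=4 → L at (0,4); v=(1,1)
5. t=5 → R at (5,9); v=(-1,1)
6. t=2 → T at (3,11); v=(-1,-1)
7. t=3 → L at (0,8); v=(1,-1)

Final position: (0,8)
Wall sequence: LRBLRTL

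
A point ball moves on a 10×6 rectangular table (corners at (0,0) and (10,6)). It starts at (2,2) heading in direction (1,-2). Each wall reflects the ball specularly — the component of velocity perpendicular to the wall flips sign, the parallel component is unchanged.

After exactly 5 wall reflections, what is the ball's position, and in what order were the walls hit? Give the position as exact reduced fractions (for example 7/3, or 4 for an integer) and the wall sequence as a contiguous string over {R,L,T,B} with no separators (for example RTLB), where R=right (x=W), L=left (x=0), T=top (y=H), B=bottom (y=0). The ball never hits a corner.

Final position: (8,6)
Wall sequence: BTBRT

1. t=1 → B at (3,0); v=(1,2)
2. t=3 → T at (6,6); v=(1,-2)
3. t=3 → B at (9,0); v=(1,2)
4. t=1 → R at (10,2); v=(-1,2)
5. t=2 → T at (8,6); v=(-1,-2)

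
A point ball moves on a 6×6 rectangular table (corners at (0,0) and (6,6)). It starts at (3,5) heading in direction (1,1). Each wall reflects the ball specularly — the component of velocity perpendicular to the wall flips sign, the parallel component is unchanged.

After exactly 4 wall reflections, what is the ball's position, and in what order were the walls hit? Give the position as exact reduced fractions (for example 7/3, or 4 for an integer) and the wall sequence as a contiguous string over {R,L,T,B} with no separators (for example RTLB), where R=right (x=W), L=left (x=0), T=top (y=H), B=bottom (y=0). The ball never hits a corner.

1. t=1 → T at (4,6); v=(1,-1)
2. t=2 → R at (6,4); v=(-1,-1)
3. t=4 → B at (2,0); v=(-1,1)
4. t=2 → L at (0,2); v=(1,1)

Final position: (0,2)
Wall sequence: TRBL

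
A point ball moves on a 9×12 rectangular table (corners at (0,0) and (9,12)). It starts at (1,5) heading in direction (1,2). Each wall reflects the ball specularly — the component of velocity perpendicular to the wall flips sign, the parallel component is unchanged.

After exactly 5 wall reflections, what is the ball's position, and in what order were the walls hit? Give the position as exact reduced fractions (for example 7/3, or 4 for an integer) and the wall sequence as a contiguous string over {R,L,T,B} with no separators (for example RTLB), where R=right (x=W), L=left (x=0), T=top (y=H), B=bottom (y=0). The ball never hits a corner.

Final position: (0,9)
Wall sequence: TRBTL

1. t=7/2 → T at (9/2,12); v=(1,-2)
2. t=9/2 → R at (9,3); v=(-1,-2)
3. t=3/2 → B at (15/2,0); v=(-1,2)
4. t=6 → T at (3/2,12); v=(-1,-2)
5. t=3/2 → L at (0,9); v=(1,-2)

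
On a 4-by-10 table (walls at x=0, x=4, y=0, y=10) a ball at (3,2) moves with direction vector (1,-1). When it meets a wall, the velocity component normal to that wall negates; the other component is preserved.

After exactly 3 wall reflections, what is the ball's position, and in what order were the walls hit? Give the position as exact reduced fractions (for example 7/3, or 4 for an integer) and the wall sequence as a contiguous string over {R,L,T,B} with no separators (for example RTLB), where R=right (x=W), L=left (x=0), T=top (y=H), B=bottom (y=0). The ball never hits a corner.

1. t=1 → R at (4,1); v=(-1,-1)
2. t=1 → B at (3,0); v=(-1,1)
3. t=3 → L at (0,3); v=(1,1)

Final position: (0,3)
Wall sequence: RBL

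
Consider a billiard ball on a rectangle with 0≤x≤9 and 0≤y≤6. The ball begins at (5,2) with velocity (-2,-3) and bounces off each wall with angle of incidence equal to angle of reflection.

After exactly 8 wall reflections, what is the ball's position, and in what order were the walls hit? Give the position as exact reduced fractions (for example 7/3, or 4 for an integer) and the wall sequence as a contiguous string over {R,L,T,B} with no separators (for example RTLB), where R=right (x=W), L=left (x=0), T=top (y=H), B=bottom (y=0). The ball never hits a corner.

Final position: (5/3,6)
Wall sequence: BLTBTRBT

1. t=2/3 → B at (11/3,0); v=(-2,3)
2. t=11/6 → L at (0,11/2); v=(2,3)
3. t=1/6 → T at (1/3,6); v=(2,-3)
4. t=2 → B at (13/3,0); v=(2,3)
5. t=2 → T at (25/3,6); v=(2,-3)
6. t=1/3 → R at (9,5); v=(-2,-3)
7. t=5/3 → B at (17/3,0); v=(-2,3)
8. t=2 → T at (5/3,6); v=(-2,-3)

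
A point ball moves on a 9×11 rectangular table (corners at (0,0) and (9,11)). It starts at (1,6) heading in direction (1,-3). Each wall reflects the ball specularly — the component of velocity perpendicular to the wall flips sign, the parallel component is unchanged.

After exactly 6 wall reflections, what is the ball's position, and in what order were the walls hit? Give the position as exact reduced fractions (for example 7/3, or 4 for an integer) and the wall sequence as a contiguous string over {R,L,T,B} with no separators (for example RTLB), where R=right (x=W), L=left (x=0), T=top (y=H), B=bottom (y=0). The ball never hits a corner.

Final position: (1/3,0)
Wall sequence: BTRBTB

1. t=2 → B at (3,0); v=(1,3)
2. t=11/3 → T at (20/3,11); v=(1,-3)
3. t=7/3 → R at (9,4); v=(-1,-3)
4. t=4/3 → B at (23/3,0); v=(-1,3)
5. t=11/3 → T at (4,11); v=(-1,-3)
6. t=11/3 → B at (1/3,0); v=(-1,3)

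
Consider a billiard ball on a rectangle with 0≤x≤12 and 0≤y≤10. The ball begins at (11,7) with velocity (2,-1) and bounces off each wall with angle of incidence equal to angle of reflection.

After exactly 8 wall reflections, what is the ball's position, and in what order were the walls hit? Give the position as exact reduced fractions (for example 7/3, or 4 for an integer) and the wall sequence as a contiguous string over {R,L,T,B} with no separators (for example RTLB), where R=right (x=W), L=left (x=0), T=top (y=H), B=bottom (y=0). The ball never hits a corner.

Final position: (7,0)
Wall sequence: RLBRTLRB

1. t=1/2 → R at (12,13/2); v=(-2,-1)
2. t=6 → L at (0,1/2); v=(2,-1)
3. t=1/2 → B at (1,0); v=(2,1)
4. t=11/2 → R at (12,11/2); v=(-2,1)
5. t=9/2 → T at (3,10); v=(-2,-1)
6. t=3/2 → L at (0,17/2); v=(2,-1)
7. t=6 → R at (12,5/2); v=(-2,-1)
8. t=5/2 → B at (7,0); v=(-2,1)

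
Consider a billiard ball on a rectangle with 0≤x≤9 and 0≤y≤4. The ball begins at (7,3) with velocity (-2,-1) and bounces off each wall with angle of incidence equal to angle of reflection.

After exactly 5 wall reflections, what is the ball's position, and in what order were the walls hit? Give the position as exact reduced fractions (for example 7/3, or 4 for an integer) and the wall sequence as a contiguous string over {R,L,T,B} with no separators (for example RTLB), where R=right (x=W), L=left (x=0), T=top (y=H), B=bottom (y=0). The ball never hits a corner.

Final position: (3,0)
Wall sequence: BLTRB

1. t=3 → B at (1,0); v=(-2,1)
2. t=1/2 → L at (0,1/2); v=(2,1)
3. t=7/2 → T at (7,4); v=(2,-1)
4. t=1 → R at (9,3); v=(-2,-1)
5. t=3 → B at (3,0); v=(-2,1)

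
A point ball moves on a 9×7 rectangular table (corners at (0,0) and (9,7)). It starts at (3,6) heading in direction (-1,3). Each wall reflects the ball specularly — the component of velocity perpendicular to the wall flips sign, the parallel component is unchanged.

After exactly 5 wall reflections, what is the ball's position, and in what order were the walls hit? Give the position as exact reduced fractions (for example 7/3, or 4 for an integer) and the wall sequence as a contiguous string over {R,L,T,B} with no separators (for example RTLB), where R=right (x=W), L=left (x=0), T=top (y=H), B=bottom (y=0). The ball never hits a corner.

Final position: (13/3,0)
Wall sequence: TBLTB

1. t=1/3 → T at (8/3,7); v=(-1,-3)
2. t=7/3 → B at (1/3,0); v=(-1,3)
3. t=1/3 → L at (0,1); v=(1,3)
4. t=2 → T at (2,7); v=(1,-3)
5. t=7/3 → B at (13/3,0); v=(1,3)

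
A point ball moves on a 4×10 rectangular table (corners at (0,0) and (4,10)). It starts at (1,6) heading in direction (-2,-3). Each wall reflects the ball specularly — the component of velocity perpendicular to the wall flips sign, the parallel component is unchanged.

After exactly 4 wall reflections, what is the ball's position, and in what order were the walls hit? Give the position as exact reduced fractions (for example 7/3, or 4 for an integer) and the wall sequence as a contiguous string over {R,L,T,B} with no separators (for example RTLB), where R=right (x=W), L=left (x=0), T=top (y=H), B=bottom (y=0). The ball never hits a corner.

Final position: (0,15/2)
Wall sequence: LBRL

1. t=1/2 → L at (0,9/2); v=(2,-3)
2. t=3/2 → B at (3,0); v=(2,3)
3. t=1/2 → R at (4,3/2); v=(-2,3)
4. t=2 → L at (0,15/2); v=(2,3)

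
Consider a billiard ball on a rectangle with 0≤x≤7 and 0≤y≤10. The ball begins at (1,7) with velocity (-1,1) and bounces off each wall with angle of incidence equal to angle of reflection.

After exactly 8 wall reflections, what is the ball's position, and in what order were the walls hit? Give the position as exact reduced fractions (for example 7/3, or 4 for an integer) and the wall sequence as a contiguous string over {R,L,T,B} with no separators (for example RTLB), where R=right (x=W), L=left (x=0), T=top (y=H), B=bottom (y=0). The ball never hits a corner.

1. t=1 → L at (0,8); v=(1,1)
2. t=2 → T at (2,10); v=(1,-1)
3. t=5 → R at (7,5); v=(-1,-1)
4. t=5 → B at (2,0); v=(-1,1)
5. t=2 → L at (0,2); v=(1,1)
6. t=7 → R at (7,9); v=(-1,1)
7. t=1 → T at (6,10); v=(-1,-1)
8. t=6 → L at (0,4); v=(1,-1)

Final position: (0,4)
Wall sequence: LTRBLRTL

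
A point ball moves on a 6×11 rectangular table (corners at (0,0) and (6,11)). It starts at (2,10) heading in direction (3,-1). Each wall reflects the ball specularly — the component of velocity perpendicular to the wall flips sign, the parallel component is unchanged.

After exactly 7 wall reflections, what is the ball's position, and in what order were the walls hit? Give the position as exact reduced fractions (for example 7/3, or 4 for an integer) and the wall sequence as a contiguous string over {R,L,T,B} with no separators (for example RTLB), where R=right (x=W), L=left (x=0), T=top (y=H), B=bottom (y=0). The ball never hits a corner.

1. t=4/3 → R at (6,26/3); v=(-3,-1)
2. t=2 → L at (0,20/3); v=(3,-1)
3. t=2 → R at (6,14/3); v=(-3,-1)
4. t=2 → L at (0,8/3); v=(3,-1)
5. t=2 → R at (6,2/3); v=(-3,-1)
6. t=2/3 → B at (4,0); v=(-3,1)
7. t=4/3 → L at (0,4/3); v=(3,1)

Final position: (0,4/3)
Wall sequence: RLRLRBL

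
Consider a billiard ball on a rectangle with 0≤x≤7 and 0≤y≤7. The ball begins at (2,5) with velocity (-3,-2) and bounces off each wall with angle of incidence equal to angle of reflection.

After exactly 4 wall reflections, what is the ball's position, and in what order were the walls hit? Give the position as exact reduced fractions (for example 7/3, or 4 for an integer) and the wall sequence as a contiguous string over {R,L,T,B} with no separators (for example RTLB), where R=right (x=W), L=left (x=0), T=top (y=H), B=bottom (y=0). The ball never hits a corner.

1. t=2/3 → L at (0,11/3); v=(3,-2)
2. t=11/6 → B at (11/2,0); v=(3,2)
3. t=1/2 → R at (7,1); v=(-3,2)
4. t=7/3 → L at (0,17/3); v=(3,2)

Final position: (0,17/3)
Wall sequence: LBRL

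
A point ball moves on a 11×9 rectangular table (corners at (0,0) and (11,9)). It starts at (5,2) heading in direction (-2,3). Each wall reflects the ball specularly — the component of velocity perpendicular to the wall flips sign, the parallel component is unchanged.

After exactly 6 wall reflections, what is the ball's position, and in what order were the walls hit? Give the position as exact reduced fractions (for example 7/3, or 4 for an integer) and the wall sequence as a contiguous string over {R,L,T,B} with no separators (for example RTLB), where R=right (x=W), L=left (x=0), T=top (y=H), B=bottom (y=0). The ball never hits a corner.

1. t=7/3 → T at (1/3,9); v=(-2,-3)
2. t=1/6 → L at (0,17/2); v=(2,-3)
3. t=17/6 → B at (17/3,0); v=(2,3)
4. t=8/3 → R at (11,8); v=(-2,3)
5. t=1/3 → T at (31/3,9); v=(-2,-3)
6. t=3 → B at (13/3,0); v=(-2,3)

Final position: (13/3,0)
Wall sequence: TLBRTB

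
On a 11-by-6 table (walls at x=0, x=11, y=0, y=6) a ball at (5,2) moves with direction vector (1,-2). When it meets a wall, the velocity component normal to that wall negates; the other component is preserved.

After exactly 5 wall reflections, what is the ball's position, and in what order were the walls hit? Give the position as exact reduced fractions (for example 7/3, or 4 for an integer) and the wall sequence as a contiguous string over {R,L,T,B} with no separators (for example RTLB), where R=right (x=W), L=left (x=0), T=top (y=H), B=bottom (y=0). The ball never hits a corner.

Final position: (7,6)
Wall sequence: BTRBT

1. t=1 → B at (6,0); v=(1,2)
2. t=3 → T at (9,6); v=(1,-2)
3. t=2 → R at (11,2); v=(-1,-2)
4. t=1 → B at (10,0); v=(-1,2)
5. t=3 → T at (7,6); v=(-1,-2)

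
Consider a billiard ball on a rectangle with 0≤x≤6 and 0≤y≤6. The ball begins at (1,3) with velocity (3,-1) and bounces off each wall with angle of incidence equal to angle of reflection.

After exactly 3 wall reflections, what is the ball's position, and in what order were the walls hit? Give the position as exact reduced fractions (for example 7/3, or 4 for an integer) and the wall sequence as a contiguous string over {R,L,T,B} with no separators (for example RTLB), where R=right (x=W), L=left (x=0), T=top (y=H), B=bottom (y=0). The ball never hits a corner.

Final position: (0,2/3)
Wall sequence: RBL

1. t=5/3 → R at (6,4/3); v=(-3,-1)
2. t=4/3 → B at (2,0); v=(-3,1)
3. t=2/3 → L at (0,2/3); v=(3,1)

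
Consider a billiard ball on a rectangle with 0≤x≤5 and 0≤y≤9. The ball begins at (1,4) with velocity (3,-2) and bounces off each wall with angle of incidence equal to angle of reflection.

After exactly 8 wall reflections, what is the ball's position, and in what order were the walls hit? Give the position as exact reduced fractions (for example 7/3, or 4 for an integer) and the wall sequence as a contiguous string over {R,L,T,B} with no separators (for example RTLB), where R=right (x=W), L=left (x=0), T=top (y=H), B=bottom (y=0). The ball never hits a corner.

1. t=4/3 → R at (5,4/3); v=(-3,-2)
2. t=2/3 → B at (3,0); v=(-3,2)
3. t=1 → L at (0,2); v=(3,2)
4. t=5/3 → R at (5,16/3); v=(-3,2)
5. t=5/3 → L at (0,26/3); v=(3,2)
6. t=1/6 → T at (1/2,9); v=(3,-2)
7. t=3/2 → R at (5,6); v=(-3,-2)
8. t=5/3 → L at (0,8/3); v=(3,-2)

Final position: (0,8/3)
Wall sequence: RBLRLTRL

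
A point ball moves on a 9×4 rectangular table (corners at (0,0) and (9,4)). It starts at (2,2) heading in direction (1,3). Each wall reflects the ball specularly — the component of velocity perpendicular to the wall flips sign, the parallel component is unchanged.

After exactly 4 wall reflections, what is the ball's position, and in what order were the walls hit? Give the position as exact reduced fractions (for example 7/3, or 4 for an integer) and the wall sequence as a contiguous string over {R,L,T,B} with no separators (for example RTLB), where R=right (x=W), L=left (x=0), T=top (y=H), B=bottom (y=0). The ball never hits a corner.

1. t=2/3 → T at (8/3,4); v=(1,-3)
2. t=4/3 → B at (4,0); v=(1,3)
3. t=4/3 → T at (16/3,4); v=(1,-3)
4. t=4/3 → B at (20/3,0); v=(1,3)

Final position: (20/3,0)
Wall sequence: TBTB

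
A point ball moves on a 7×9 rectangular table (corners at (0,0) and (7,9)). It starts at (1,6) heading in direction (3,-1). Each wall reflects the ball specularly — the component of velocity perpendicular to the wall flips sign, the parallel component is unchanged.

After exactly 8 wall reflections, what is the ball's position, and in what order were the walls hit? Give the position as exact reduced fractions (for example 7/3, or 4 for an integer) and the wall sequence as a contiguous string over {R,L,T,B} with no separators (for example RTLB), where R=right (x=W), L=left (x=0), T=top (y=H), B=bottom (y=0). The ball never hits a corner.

Final position: (4,9)
Wall sequence: RLBRLRLT

1. t=2 → R at (7,4); v=(-3,-1)
2. t=7/3 → L at (0,5/3); v=(3,-1)
3. t=5/3 → B at (5,0); v=(3,1)
4. t=2/3 → R at (7,2/3); v=(-3,1)
5. t=7/3 → L at (0,3); v=(3,1)
6. t=7/3 → R at (7,16/3); v=(-3,1)
7. t=7/3 → L at (0,23/3); v=(3,1)
8. t=4/3 → T at (4,9); v=(3,-1)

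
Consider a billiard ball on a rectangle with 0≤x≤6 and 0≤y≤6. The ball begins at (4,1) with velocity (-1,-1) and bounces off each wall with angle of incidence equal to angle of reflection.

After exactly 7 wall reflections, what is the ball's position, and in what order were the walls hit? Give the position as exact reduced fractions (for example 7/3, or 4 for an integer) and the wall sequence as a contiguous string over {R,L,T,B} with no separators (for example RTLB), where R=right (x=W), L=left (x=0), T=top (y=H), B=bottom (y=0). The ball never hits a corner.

1. t=1 → B at (3,0); v=(-1,1)
2. t=3 → L at (0,3); v=(1,1)
3. t=3 → T at (3,6); v=(1,-1)
4. t=3 → R at (6,3); v=(-1,-1)
5. t=3 → B at (3,0); v=(-1,1)
6. t=3 → L at (0,3); v=(1,1)
7. t=3 → T at (3,6); v=(1,-1)

Final position: (3,6)
Wall sequence: BLTRBLT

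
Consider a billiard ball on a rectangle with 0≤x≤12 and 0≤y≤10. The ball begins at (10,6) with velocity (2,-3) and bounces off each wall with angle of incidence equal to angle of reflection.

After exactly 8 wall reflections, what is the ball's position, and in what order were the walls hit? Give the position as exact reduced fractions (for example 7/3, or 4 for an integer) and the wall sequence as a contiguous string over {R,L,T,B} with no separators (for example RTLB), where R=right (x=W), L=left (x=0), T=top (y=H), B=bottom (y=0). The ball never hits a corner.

Final position: (22/3,0)
Wall sequence: RBTLBTRB

1. t=1 → R at (12,3); v=(-2,-3)
2. t=1 → B at (10,0); v=(-2,3)
3. t=10/3 → T at (10/3,10); v=(-2,-3)
4. t=5/3 → L at (0,5); v=(2,-3)
5. t=5/3 → B at (10/3,0); v=(2,3)
6. t=10/3 → T at (10,10); v=(2,-3)
7. t=1 → R at (12,7); v=(-2,-3)
8. t=7/3 → B at (22/3,0); v=(-2,3)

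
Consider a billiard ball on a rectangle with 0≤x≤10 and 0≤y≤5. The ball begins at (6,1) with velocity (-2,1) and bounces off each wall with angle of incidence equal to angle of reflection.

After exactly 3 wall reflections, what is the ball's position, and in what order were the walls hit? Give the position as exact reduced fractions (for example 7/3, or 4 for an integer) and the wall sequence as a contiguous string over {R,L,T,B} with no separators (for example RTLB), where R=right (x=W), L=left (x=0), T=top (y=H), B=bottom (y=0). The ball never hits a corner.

Final position: (10,1)
Wall sequence: LTR

1. t=3 → L at (0,4); v=(2,1)
2. t=1 → T at (2,5); v=(2,-1)
3. t=4 → R at (10,1); v=(-2,-1)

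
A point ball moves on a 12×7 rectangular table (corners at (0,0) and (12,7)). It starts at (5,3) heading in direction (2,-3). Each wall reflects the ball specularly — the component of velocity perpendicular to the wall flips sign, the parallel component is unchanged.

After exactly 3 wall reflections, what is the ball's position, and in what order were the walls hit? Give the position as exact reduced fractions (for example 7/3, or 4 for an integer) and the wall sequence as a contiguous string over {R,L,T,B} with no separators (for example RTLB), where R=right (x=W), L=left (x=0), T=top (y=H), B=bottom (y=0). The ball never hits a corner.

1. t=1 → B at (7,0); v=(2,3)
2. t=7/3 → T at (35/3,7); v=(2,-3)
3. t=1/6 → R at (12,13/2); v=(-2,-3)

Final position: (12,13/2)
Wall sequence: BTR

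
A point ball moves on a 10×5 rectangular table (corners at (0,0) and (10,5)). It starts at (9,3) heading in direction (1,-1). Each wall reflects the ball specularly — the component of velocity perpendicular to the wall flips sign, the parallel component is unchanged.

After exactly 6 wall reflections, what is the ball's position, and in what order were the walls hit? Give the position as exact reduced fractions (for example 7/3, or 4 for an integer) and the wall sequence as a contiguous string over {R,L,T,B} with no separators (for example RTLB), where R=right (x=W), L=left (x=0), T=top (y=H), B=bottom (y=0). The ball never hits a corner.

Final position: (7,5)
Wall sequence: RBTLBT

1. t=1 → R at (10,2); v=(-1,-1)
2. t=2 → B at (8,0); v=(-1,1)
3. t=5 → T at (3,5); v=(-1,-1)
4. t=3 → L at (0,2); v=(1,-1)
5. t=2 → B at (2,0); v=(1,1)
6. t=5 → T at (7,5); v=(1,-1)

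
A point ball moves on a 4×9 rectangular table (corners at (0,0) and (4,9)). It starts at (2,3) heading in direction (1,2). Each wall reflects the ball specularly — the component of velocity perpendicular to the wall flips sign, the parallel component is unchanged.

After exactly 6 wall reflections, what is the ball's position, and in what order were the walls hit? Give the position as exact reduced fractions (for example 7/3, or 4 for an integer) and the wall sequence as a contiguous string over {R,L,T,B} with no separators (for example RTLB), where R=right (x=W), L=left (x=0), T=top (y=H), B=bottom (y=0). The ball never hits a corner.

Final position: (2,9)
Wall sequence: RTLBRT

1. t=2 → R at (4,7); v=(-1,2)
2. t=1 → T at (3,9); v=(-1,-2)
3. t=3 → L at (0,3); v=(1,-2)
4. t=3/2 → B at (3/2,0); v=(1,2)
5. t=5/2 → R at (4,5); v=(-1,2)
6. t=2 → T at (2,9); v=(-1,-2)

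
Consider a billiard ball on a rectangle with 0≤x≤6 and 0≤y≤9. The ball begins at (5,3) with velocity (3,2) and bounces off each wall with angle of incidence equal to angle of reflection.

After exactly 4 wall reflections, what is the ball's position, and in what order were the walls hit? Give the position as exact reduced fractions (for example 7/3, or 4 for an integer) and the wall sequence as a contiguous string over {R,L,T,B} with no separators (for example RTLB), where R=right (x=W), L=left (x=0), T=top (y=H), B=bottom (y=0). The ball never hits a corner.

Final position: (6,19/3)
Wall sequence: RLTR

1. t=1/3 → R at (6,11/3); v=(-3,2)
2. t=2 → L at (0,23/3); v=(3,2)
3. t=2/3 → T at (2,9); v=(3,-2)
4. t=4/3 → R at (6,19/3); v=(-3,-2)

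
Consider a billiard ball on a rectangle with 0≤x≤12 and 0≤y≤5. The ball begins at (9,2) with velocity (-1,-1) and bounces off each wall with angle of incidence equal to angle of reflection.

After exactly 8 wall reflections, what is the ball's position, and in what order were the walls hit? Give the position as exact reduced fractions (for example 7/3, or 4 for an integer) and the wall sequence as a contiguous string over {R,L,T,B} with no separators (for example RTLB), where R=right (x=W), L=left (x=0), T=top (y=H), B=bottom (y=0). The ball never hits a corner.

Final position: (6,5)
Wall sequence: BTLBTRBT

1. t=2 → B at (7,0); v=(-1,1)
2. t=5 → T at (2,5); v=(-1,-1)
3. t=2 → L at (0,3); v=(1,-1)
4. t=3 → B at (3,0); v=(1,1)
5. t=5 → T at (8,5); v=(1,-1)
6. t=4 → R at (12,1); v=(-1,-1)
7. t=1 → B at (11,0); v=(-1,1)
8. t=5 → T at (6,5); v=(-1,-1)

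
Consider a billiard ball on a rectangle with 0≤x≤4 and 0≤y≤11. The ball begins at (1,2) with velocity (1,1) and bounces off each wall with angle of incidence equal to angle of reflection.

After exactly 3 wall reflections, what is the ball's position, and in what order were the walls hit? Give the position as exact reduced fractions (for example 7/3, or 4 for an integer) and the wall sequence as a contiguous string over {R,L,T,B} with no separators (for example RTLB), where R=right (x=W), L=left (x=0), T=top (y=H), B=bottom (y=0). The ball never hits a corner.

1. t=3 → R at (4,5); v=(-1,1)
2. t=4 → L at (0,9); v=(1,1)
3. t=2 → T at (2,11); v=(1,-1)

Final position: (2,11)
Wall sequence: RLT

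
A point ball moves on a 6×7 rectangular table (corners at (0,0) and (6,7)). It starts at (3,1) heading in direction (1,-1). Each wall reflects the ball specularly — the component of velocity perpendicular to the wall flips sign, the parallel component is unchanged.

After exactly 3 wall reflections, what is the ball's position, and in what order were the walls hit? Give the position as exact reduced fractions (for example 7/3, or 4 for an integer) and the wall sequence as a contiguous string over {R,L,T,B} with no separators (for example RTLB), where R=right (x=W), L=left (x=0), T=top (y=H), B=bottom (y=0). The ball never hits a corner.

Final position: (1,7)
Wall sequence: BRT

1. t=1 → B at (4,0); v=(1,1)
2. t=2 → R at (6,2); v=(-1,1)
3. t=5 → T at (1,7); v=(-1,-1)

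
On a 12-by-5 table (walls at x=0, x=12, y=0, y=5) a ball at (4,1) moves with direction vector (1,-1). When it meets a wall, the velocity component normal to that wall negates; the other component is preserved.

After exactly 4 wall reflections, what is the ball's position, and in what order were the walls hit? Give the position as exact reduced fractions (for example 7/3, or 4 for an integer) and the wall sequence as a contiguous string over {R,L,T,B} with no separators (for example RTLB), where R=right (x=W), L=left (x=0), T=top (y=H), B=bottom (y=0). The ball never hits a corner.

1. t=1 → B at (5,0); v=(1,1)
2. t=5 → T at (10,5); v=(1,-1)
3. t=2 → R at (12,3); v=(-1,-1)
4. t=3 → B at (9,0); v=(-1,1)

Final position: (9,0)
Wall sequence: BTRB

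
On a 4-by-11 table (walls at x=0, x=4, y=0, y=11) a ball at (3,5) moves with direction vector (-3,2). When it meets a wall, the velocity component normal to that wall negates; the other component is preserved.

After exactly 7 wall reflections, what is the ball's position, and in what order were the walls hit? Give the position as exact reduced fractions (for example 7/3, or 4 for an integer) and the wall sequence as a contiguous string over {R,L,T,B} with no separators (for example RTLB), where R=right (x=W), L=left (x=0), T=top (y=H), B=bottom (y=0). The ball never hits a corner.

1. t=1 → L at (0,7); v=(3,2)
2. t=4/3 → R at (4,29/3); v=(-3,2)
3. t=2/3 → T at (2,11); v=(-3,-2)
4. t=2/3 → L at (0,29/3); v=(3,-2)
5. t=4/3 → R at (4,7); v=(-3,-2)
6. t=4/3 → L at (0,13/3); v=(3,-2)
7. t=4/3 → R at (4,5/3); v=(-3,-2)

Final position: (4,5/3)
Wall sequence: LRTLRLR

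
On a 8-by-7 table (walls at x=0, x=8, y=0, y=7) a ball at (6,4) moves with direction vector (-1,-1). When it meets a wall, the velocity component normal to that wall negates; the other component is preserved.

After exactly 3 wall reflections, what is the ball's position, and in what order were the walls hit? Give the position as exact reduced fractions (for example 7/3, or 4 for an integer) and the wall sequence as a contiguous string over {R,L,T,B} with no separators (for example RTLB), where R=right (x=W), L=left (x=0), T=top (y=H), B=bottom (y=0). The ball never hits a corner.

Final position: (5,7)
Wall sequence: BLT

1. t=4 → B at (2,0); v=(-1,1)
2. t=2 → L at (0,2); v=(1,1)
3. t=5 → T at (5,7); v=(1,-1)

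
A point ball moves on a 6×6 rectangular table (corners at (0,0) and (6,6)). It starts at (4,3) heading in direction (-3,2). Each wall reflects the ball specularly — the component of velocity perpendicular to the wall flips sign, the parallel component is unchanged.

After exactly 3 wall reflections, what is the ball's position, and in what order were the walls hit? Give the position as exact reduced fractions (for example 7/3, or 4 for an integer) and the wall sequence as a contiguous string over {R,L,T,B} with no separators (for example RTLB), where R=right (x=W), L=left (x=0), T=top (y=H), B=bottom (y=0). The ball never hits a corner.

1. t=4/3 → L at (0,17/3); v=(3,2)
2. t=1/6 → T at (1/2,6); v=(3,-2)
3. t=11/6 → R at (6,7/3); v=(-3,-2)

Final position: (6,7/3)
Wall sequence: LTR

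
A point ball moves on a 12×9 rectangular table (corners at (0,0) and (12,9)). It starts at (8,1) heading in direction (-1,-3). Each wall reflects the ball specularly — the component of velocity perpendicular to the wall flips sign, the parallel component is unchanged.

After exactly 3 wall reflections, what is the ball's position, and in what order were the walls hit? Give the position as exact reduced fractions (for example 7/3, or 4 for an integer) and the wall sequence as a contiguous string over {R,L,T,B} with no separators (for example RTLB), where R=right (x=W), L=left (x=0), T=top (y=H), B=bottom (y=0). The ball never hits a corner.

1. t=1/3 → B at (23/3,0); v=(-1,3)
2. t=3 → T at (14/3,9); v=(-1,-3)
3. t=3 → B at (5/3,0); v=(-1,3)

Final position: (5/3,0)
Wall sequence: BTB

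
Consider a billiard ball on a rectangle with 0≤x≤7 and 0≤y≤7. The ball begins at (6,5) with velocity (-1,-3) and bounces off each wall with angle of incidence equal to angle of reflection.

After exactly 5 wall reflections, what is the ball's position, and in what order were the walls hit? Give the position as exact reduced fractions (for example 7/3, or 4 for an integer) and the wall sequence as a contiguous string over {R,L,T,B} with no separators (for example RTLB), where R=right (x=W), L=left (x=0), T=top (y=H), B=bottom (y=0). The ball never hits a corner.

Final position: (8/3,7)
Wall sequence: BTLBT

1. t=5/3 → B at (13/3,0); v=(-1,3)
2. t=7/3 → T at (2,7); v=(-1,-3)
3. t=2 → L at (0,1); v=(1,-3)
4. t=1/3 → B at (1/3,0); v=(1,3)
5. t=7/3 → T at (8/3,7); v=(1,-3)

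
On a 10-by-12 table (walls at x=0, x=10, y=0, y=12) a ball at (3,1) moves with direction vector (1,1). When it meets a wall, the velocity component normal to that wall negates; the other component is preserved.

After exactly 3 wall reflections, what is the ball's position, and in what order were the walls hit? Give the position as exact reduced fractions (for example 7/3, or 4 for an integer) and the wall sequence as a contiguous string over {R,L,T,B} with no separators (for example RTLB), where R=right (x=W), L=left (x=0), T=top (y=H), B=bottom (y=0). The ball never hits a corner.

Final position: (0,6)
Wall sequence: RTL

1. t=7 → R at (10,8); v=(-1,1)
2. t=4 → T at (6,12); v=(-1,-1)
3. t=6 → L at (0,6); v=(1,-1)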